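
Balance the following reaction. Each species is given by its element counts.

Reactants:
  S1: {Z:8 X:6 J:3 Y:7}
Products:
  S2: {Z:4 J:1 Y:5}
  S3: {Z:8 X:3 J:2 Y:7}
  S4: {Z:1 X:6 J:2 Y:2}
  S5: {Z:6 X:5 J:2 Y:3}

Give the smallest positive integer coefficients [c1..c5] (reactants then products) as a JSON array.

Z: 5·8 = 40 | 3·4+1·8+2·1+3·6 = 40
X: 5·6 = 30 | 3·0+1·3+2·6+3·5 = 30
J: 5·3 = 15 | 3·1+1·2+2·2+3·2 = 15
Y: 5·7 = 35 | 3·5+1·7+2·2+3·3 = 35
gcd(5,3,1,2,3) = 1

Coefficients: [5, 3, 1, 2, 3]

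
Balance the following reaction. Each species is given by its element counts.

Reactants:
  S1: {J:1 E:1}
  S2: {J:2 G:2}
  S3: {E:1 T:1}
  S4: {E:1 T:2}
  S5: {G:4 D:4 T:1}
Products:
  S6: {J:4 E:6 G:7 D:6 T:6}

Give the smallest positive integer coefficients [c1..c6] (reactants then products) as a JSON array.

Coefficients: [6, 1, 3, 3, 3, 2]

J: 6·1+1·2+3·0+3·0+3·0 = 8 | 2·4 = 8
E: 6·1+1·0+3·1+3·1+3·0 = 12 | 2·6 = 12
G: 6·0+1·2+3·0+3·0+3·4 = 14 | 2·7 = 14
D: 6·0+1·0+3·0+3·0+3·4 = 12 | 2·6 = 12
T: 6·0+1·0+3·1+3·2+3·1 = 12 | 2·6 = 12
gcd(6,1,3,3,3,2) = 1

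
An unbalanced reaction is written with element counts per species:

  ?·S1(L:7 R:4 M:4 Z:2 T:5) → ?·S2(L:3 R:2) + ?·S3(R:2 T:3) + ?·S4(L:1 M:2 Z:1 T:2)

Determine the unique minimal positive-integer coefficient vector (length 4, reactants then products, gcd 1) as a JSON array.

Coefficients: [3, 5, 1, 6]

L: 3·7 = 21 | 5·3+1·0+6·1 = 21
R: 3·4 = 12 | 5·2+1·2+6·0 = 12
M: 3·4 = 12 | 5·0+1·0+6·2 = 12
Z: 3·2 = 6 | 5·0+1·0+6·1 = 6
T: 3·5 = 15 | 5·0+1·3+6·2 = 15
gcd(3,5,1,6) = 1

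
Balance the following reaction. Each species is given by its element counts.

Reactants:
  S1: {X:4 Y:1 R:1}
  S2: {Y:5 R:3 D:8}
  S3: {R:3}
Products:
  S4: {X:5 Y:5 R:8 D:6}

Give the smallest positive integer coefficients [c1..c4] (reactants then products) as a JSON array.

Coefficients: [5, 3, 6, 4]

X: 5·4+3·0+6·0 = 20 | 4·5 = 20
Y: 5·1+3·5+6·0 = 20 | 4·5 = 20
R: 5·1+3·3+6·3 = 32 | 4·8 = 32
D: 5·0+3·8+6·0 = 24 | 4·6 = 24
gcd(5,3,6,4) = 1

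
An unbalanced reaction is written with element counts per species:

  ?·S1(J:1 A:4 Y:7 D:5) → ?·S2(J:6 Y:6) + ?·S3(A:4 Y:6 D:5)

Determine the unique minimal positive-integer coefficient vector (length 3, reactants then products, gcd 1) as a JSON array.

Coefficients: [6, 1, 6]

J: 6·1 = 6 | 1·6+6·0 = 6
A: 6·4 = 24 | 1·0+6·4 = 24
Y: 6·7 = 42 | 1·6+6·6 = 42
D: 6·5 = 30 | 1·0+6·5 = 30
gcd(6,1,6) = 1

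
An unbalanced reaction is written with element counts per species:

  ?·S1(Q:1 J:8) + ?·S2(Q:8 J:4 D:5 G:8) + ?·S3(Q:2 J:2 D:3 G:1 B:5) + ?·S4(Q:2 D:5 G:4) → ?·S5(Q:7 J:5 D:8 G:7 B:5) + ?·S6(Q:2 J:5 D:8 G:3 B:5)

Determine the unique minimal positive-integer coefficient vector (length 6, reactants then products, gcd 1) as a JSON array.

Coefficients: [1, 1, 4, 3, 3, 1]

Q: 1·1+1·8+4·2+3·2 = 23 | 3·7+1·2 = 23
J: 1·8+1·4+4·2+3·0 = 20 | 3·5+1·5 = 20
D: 1·0+1·5+4·3+3·5 = 32 | 3·8+1·8 = 32
G: 1·0+1·8+4·1+3·4 = 24 | 3·7+1·3 = 24
B: 1·0+1·0+4·5+3·0 = 20 | 3·5+1·5 = 20
gcd(1,1,4,3,3,1) = 1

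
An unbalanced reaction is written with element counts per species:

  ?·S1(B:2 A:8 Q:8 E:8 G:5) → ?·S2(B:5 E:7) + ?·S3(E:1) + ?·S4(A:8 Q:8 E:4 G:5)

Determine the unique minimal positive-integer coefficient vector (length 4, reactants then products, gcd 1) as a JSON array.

B: 5·2 = 10 | 2·5+6·0+5·0 = 10
A: 5·8 = 40 | 2·0+6·0+5·8 = 40
Q: 5·8 = 40 | 2·0+6·0+5·8 = 40
E: 5·8 = 40 | 2·7+6·1+5·4 = 40
G: 5·5 = 25 | 2·0+6·0+5·5 = 25
gcd(5,2,6,5) = 1

Coefficients: [5, 2, 6, 5]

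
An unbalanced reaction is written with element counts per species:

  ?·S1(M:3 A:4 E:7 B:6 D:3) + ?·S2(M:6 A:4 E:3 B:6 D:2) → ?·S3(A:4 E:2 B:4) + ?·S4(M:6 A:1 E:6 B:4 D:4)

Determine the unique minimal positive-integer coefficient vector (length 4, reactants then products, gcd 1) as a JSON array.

M: 4·3+2·6 = 24 | 5·0+4·6 = 24
A: 4·4+2·4 = 24 | 5·4+4·1 = 24
E: 4·7+2·3 = 34 | 5·2+4·6 = 34
B: 4·6+2·6 = 36 | 5·4+4·4 = 36
D: 4·3+2·2 = 16 | 5·0+4·4 = 16
gcd(4,2,5,4) = 1

Coefficients: [4, 2, 5, 4]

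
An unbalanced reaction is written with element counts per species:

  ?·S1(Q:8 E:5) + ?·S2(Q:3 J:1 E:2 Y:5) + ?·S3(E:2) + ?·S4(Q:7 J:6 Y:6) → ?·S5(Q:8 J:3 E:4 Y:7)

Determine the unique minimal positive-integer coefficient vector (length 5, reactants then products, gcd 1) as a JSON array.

Q: 2·8+6·3+1·0+2·7 = 48 | 6·8 = 48
J: 2·0+6·1+1·0+2·6 = 18 | 6·3 = 18
E: 2·5+6·2+1·2+2·0 = 24 | 6·4 = 24
Y: 2·0+6·5+1·0+2·6 = 42 | 6·7 = 42
gcd(2,6,1,2,6) = 1

Coefficients: [2, 6, 1, 2, 6]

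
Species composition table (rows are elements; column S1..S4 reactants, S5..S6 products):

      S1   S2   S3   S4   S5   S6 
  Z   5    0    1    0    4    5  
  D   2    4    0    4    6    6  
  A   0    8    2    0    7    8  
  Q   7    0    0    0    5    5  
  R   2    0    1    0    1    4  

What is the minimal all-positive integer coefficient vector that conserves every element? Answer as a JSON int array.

Z: 5·5+5·0+6·1+3·0 = 31 | 4·4+3·5 = 31
D: 5·2+5·4+6·0+3·4 = 42 | 4·6+3·6 = 42
A: 5·0+5·8+6·2+3·0 = 52 | 4·7+3·8 = 52
Q: 5·7+5·0+6·0+3·0 = 35 | 4·5+3·5 = 35
R: 5·2+5·0+6·1+3·0 = 16 | 4·1+3·4 = 16
gcd(5,5,6,3,4,3) = 1

Coefficients: [5, 5, 6, 3, 4, 3]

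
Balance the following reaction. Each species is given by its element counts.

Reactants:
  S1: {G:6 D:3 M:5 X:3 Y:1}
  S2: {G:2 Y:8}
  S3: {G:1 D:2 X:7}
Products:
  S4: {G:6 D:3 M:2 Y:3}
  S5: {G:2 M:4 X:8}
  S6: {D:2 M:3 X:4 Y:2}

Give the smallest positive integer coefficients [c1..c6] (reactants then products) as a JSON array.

G: 6·6+2·2+2·1 = 42 | 6·6+3·2+2·0 = 42
D: 6·3+2·0+2·2 = 22 | 6·3+3·0+2·2 = 22
M: 6·5+2·0+2·0 = 30 | 6·2+3·4+2·3 = 30
X: 6·3+2·0+2·7 = 32 | 6·0+3·8+2·4 = 32
Y: 6·1+2·8+2·0 = 22 | 6·3+3·0+2·2 = 22
gcd(6,2,2,6,3,2) = 1

Coefficients: [6, 2, 2, 6, 3, 2]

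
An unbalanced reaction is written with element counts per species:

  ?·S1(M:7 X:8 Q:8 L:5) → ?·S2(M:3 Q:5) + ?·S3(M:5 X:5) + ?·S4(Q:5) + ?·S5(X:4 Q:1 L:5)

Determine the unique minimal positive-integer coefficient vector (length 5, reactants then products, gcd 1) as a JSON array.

Coefficients: [5, 5, 4, 2, 5]

M: 5·7 = 35 | 5·3+4·5+2·0+5·0 = 35
X: 5·8 = 40 | 5·0+4·5+2·0+5·4 = 40
Q: 5·8 = 40 | 5·5+4·0+2·5+5·1 = 40
L: 5·5 = 25 | 5·0+4·0+2·0+5·5 = 25
gcd(5,5,4,2,5) = 1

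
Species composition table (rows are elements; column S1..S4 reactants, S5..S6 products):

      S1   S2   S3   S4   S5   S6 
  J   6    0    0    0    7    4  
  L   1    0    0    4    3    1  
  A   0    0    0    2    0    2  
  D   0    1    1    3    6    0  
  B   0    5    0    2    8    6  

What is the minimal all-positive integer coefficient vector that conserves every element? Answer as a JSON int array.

Coefficients: [3, 4, 5, 1, 2, 1]

J: 3·6+4·0+5·0+1·0 = 18 | 2·7+1·4 = 18
L: 3·1+4·0+5·0+1·4 = 7 | 2·3+1·1 = 7
A: 3·0+4·0+5·0+1·2 = 2 | 2·0+1·2 = 2
D: 3·0+4·1+5·1+1·3 = 12 | 2·6+1·0 = 12
B: 3·0+4·5+5·0+1·2 = 22 | 2·8+1·6 = 22
gcd(3,4,5,1,2,1) = 1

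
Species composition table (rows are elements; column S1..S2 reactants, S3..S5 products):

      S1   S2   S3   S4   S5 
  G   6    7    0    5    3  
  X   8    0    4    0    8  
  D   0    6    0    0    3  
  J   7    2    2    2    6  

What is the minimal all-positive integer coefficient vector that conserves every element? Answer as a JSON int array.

Coefficients: [4, 1, 4, 5, 2]

G: 4·6+1·7 = 31 | 4·0+5·5+2·3 = 31
X: 4·8+1·0 = 32 | 4·4+5·0+2·8 = 32
D: 4·0+1·6 = 6 | 4·0+5·0+2·3 = 6
J: 4·7+1·2 = 30 | 4·2+5·2+2·6 = 30
gcd(4,1,4,5,2) = 1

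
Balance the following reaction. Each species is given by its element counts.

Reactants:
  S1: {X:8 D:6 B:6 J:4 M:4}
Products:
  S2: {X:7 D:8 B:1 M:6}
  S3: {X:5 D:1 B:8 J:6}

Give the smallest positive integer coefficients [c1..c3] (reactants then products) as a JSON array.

Coefficients: [3, 2, 2]

X: 3·8 = 24 | 2·7+2·5 = 24
D: 3·6 = 18 | 2·8+2·1 = 18
B: 3·6 = 18 | 2·1+2·8 = 18
J: 3·4 = 12 | 2·0+2·6 = 12
M: 3·4 = 12 | 2·6+2·0 = 12
gcd(3,2,2) = 1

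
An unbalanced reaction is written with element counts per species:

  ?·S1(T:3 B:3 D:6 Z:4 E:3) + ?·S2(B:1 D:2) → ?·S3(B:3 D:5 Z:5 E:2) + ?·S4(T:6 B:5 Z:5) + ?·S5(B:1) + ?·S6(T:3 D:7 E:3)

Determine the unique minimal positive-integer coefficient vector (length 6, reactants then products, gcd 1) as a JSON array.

T: 5·3+3·0 = 15 | 3·0+1·6+4·0+3·3 = 15
B: 5·3+3·1 = 18 | 3·3+1·5+4·1+3·0 = 18
D: 5·6+3·2 = 36 | 3·5+1·0+4·0+3·7 = 36
Z: 5·4+3·0 = 20 | 3·5+1·5+4·0+3·0 = 20
E: 5·3+3·0 = 15 | 3·2+1·0+4·0+3·3 = 15
gcd(5,3,3,1,4,3) = 1

Coefficients: [5, 3, 3, 1, 4, 3]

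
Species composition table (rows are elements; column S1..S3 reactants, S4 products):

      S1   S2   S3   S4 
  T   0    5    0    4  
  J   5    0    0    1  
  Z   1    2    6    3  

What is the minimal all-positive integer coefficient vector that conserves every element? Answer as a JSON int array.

T: 1·0+4·5+1·0 = 20 | 5·4 = 20
J: 1·5+4·0+1·0 = 5 | 5·1 = 5
Z: 1·1+4·2+1·6 = 15 | 5·3 = 15
gcd(1,4,1,5) = 1

Coefficients: [1, 4, 1, 5]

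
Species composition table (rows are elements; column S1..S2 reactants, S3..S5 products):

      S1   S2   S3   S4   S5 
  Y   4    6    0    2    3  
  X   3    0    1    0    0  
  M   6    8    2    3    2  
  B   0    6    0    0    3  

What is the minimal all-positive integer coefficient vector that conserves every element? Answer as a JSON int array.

Coefficients: [2, 3, 6, 4, 6]

Y: 2·4+3·6 = 26 | 6·0+4·2+6·3 = 26
X: 2·3+3·0 = 6 | 6·1+4·0+6·0 = 6
M: 2·6+3·8 = 36 | 6·2+4·3+6·2 = 36
B: 2·0+3·6 = 18 | 6·0+4·0+6·3 = 18
gcd(2,3,6,4,6) = 1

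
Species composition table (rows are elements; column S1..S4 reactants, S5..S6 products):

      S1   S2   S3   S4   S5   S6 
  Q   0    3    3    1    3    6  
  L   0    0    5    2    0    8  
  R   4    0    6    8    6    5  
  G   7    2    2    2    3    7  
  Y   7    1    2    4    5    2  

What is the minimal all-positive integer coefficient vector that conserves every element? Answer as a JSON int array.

Coefficients: [1, 6, 2, 3, 5, 2]

Q: 1·0+6·3+2·3+3·1 = 27 | 5·3+2·6 = 27
L: 1·0+6·0+2·5+3·2 = 16 | 5·0+2·8 = 16
R: 1·4+6·0+2·6+3·8 = 40 | 5·6+2·5 = 40
G: 1·7+6·2+2·2+3·2 = 29 | 5·3+2·7 = 29
Y: 1·7+6·1+2·2+3·4 = 29 | 5·5+2·2 = 29
gcd(1,6,2,3,5,2) = 1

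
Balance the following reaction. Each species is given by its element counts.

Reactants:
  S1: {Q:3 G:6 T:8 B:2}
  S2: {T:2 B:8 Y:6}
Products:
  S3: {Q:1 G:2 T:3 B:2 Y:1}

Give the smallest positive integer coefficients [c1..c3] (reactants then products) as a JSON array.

Q: 2·3+1·0 = 6 | 6·1 = 6
G: 2·6+1·0 = 12 | 6·2 = 12
T: 2·8+1·2 = 18 | 6·3 = 18
B: 2·2+1·8 = 12 | 6·2 = 12
Y: 2·0+1·6 = 6 | 6·1 = 6
gcd(2,1,6) = 1

Coefficients: [2, 1, 6]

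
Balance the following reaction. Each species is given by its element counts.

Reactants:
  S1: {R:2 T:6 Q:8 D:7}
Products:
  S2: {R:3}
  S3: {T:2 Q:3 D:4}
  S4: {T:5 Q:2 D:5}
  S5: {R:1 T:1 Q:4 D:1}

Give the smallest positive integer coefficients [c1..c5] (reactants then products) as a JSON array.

R: 4·2 = 8 | 1·3+2·0+3·0+5·1 = 8
T: 4·6 = 24 | 1·0+2·2+3·5+5·1 = 24
Q: 4·8 = 32 | 1·0+2·3+3·2+5·4 = 32
D: 4·7 = 28 | 1·0+2·4+3·5+5·1 = 28
gcd(4,1,2,3,5) = 1

Coefficients: [4, 1, 2, 3, 5]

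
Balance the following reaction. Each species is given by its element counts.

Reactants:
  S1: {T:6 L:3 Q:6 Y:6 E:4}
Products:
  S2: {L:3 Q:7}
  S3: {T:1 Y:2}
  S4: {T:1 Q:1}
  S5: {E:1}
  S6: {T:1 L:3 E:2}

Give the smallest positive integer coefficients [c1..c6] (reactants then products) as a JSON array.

Coefficients: [2, 1, 6, 5, 6, 1]

T: 2·6 = 12 | 1·0+6·1+5·1+6·0+1·1 = 12
L: 2·3 = 6 | 1·3+6·0+5·0+6·0+1·3 = 6
Q: 2·6 = 12 | 1·7+6·0+5·1+6·0+1·0 = 12
Y: 2·6 = 12 | 1·0+6·2+5·0+6·0+1·0 = 12
E: 2·4 = 8 | 1·0+6·0+5·0+6·1+1·2 = 8
gcd(2,1,6,5,6,1) = 1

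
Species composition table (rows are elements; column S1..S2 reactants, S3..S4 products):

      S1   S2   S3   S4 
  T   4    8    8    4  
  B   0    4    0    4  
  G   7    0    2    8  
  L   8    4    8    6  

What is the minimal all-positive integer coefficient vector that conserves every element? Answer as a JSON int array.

Coefficients: [6, 4, 5, 4]

T: 6·4+4·8 = 56 | 5·8+4·4 = 56
B: 6·0+4·4 = 16 | 5·0+4·4 = 16
G: 6·7+4·0 = 42 | 5·2+4·8 = 42
L: 6·8+4·4 = 64 | 5·8+4·6 = 64
gcd(6,4,5,4) = 1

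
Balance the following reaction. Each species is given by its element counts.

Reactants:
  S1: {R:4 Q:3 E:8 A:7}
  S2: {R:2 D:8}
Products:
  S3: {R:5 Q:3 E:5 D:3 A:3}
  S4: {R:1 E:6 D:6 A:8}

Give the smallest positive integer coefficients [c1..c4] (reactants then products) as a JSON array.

R: 4·4+3·2 = 22 | 4·5+2·1 = 22
Q: 4·3+3·0 = 12 | 4·3+2·0 = 12
E: 4·8+3·0 = 32 | 4·5+2·6 = 32
D: 4·0+3·8 = 24 | 4·3+2·6 = 24
A: 4·7+3·0 = 28 | 4·3+2·8 = 28
gcd(4,3,4,2) = 1

Coefficients: [4, 3, 4, 2]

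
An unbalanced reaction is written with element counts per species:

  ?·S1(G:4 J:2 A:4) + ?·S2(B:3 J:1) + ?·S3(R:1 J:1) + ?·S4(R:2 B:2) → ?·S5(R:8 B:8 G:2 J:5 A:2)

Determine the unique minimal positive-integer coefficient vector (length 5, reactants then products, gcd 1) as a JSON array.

Coefficients: [1, 2, 6, 5, 2]

R: 1·0+2·0+6·1+5·2 = 16 | 2·8 = 16
B: 1·0+2·3+6·0+5·2 = 16 | 2·8 = 16
G: 1·4+2·0+6·0+5·0 = 4 | 2·2 = 4
J: 1·2+2·1+6·1+5·0 = 10 | 2·5 = 10
A: 1·4+2·0+6·0+5·0 = 4 | 2·2 = 4
gcd(1,2,6,5,2) = 1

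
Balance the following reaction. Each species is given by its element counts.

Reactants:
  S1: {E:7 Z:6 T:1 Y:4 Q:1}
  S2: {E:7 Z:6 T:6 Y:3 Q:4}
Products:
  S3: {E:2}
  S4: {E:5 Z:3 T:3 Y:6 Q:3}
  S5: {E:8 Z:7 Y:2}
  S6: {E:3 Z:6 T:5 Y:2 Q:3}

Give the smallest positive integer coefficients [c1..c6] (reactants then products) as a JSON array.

Coefficients: [5, 4, 6, 3, 3, 4]

E: 5·7+4·7 = 63 | 6·2+3·5+3·8+4·3 = 63
Z: 5·6+4·6 = 54 | 6·0+3·3+3·7+4·6 = 54
T: 5·1+4·6 = 29 | 6·0+3·3+3·0+4·5 = 29
Y: 5·4+4·3 = 32 | 6·0+3·6+3·2+4·2 = 32
Q: 5·1+4·4 = 21 | 6·0+3·3+3·0+4·3 = 21
gcd(5,4,6,3,3,4) = 1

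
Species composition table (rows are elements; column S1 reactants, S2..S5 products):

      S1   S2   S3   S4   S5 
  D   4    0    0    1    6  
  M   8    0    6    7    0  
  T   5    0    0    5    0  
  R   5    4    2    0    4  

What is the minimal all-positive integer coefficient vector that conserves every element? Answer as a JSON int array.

Coefficients: [6, 4, 1, 6, 3]

D: 6·4 = 24 | 4·0+1·0+6·1+3·6 = 24
M: 6·8 = 48 | 4·0+1·6+6·7+3·0 = 48
T: 6·5 = 30 | 4·0+1·0+6·5+3·0 = 30
R: 6·5 = 30 | 4·4+1·2+6·0+3·4 = 30
gcd(6,4,1,6,3) = 1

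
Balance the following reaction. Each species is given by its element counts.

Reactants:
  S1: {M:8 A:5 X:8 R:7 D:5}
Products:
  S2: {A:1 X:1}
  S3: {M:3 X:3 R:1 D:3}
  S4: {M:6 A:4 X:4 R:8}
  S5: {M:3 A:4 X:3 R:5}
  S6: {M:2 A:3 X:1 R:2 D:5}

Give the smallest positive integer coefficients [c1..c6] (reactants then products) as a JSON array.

M: 4·8 = 32 | 5·0+5·3+2·6+1·3+1·2 = 32
A: 4·5 = 20 | 5·1+5·0+2·4+1·4+1·3 = 20
X: 4·8 = 32 | 5·1+5·3+2·4+1·3+1·1 = 32
R: 4·7 = 28 | 5·0+5·1+2·8+1·5+1·2 = 28
D: 4·5 = 20 | 5·0+5·3+2·0+1·0+1·5 = 20
gcd(4,5,5,2,1,1) = 1

Coefficients: [4, 5, 5, 2, 1, 1]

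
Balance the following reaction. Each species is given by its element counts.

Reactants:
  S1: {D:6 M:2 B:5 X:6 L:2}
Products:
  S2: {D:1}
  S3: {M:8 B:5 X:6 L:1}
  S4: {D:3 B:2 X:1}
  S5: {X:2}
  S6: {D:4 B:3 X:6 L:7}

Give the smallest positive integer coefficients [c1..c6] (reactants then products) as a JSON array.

D: 4·6 = 24 | 2·1+1·0+6·3+3·0+1·4 = 24
M: 4·2 = 8 | 2·0+1·8+6·0+3·0+1·0 = 8
B: 4·5 = 20 | 2·0+1·5+6·2+3·0+1·3 = 20
X: 4·6 = 24 | 2·0+1·6+6·1+3·2+1·6 = 24
L: 4·2 = 8 | 2·0+1·1+6·0+3·0+1·7 = 8
gcd(4,2,1,6,3,1) = 1

Coefficients: [4, 2, 1, 6, 3, 1]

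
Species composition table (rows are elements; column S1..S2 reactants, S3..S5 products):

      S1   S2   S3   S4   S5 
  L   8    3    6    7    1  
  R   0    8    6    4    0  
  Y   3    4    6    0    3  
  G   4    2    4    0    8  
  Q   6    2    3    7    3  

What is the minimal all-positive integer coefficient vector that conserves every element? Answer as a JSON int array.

L: 5·8+6·3 = 58 | 6·6+3·7+1·1 = 58
R: 5·0+6·8 = 48 | 6·6+3·4+1·0 = 48
Y: 5·3+6·4 = 39 | 6·6+3·0+1·3 = 39
G: 5·4+6·2 = 32 | 6·4+3·0+1·8 = 32
Q: 5·6+6·2 = 42 | 6·3+3·7+1·3 = 42
gcd(5,6,6,3,1) = 1

Coefficients: [5, 6, 6, 3, 1]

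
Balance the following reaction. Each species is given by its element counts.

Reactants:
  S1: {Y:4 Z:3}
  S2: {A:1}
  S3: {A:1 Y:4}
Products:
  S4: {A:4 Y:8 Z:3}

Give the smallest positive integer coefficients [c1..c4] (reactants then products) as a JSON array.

A: 1·0+3·1+1·1 = 4 | 1·4 = 4
Y: 1·4+3·0+1·4 = 8 | 1·8 = 8
Z: 1·3+3·0+1·0 = 3 | 1·3 = 3
gcd(1,3,1,1) = 1

Coefficients: [1, 3, 1, 1]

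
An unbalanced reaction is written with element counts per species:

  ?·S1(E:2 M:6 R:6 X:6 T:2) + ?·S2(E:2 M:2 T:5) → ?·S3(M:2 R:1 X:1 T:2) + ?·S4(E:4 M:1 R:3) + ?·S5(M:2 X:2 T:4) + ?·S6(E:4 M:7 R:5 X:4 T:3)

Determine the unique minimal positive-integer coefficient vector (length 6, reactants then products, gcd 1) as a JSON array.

Coefficients: [3, 5, 4, 3, 5, 1]

E: 3·2+5·2 = 16 | 4·0+3·4+5·0+1·4 = 16
M: 3·6+5·2 = 28 | 4·2+3·1+5·2+1·7 = 28
R: 3·6+5·0 = 18 | 4·1+3·3+5·0+1·5 = 18
X: 3·6+5·0 = 18 | 4·1+3·0+5·2+1·4 = 18
T: 3·2+5·5 = 31 | 4·2+3·0+5·4+1·3 = 31
gcd(3,5,4,3,5,1) = 1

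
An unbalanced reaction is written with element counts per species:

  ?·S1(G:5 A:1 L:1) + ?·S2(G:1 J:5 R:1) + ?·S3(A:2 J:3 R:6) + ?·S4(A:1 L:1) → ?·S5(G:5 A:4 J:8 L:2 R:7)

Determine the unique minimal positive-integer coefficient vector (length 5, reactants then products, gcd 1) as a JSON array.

Coefficients: [4, 5, 5, 6, 5]

G: 4·5+5·1+5·0+6·0 = 25 | 5·5 = 25
A: 4·1+5·0+5·2+6·1 = 20 | 5·4 = 20
J: 4·0+5·5+5·3+6·0 = 40 | 5·8 = 40
L: 4·1+5·0+5·0+6·1 = 10 | 5·2 = 10
R: 4·0+5·1+5·6+6·0 = 35 | 5·7 = 35
gcd(4,5,5,6,5) = 1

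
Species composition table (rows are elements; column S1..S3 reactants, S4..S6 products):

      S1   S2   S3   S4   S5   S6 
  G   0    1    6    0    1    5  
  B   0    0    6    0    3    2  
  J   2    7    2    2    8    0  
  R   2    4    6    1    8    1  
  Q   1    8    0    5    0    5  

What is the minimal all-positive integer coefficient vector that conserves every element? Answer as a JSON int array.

G: 2·0+6·1+5·6 = 36 | 4·0+6·1+6·5 = 36
B: 2·0+6·0+5·6 = 30 | 4·0+6·3+6·2 = 30
J: 2·2+6·7+5·2 = 56 | 4·2+6·8+6·0 = 56
R: 2·2+6·4+5·6 = 58 | 4·1+6·8+6·1 = 58
Q: 2·1+6·8+5·0 = 50 | 4·5+6·0+6·5 = 50
gcd(2,6,5,4,6,6) = 1

Coefficients: [2, 6, 5, 4, 6, 6]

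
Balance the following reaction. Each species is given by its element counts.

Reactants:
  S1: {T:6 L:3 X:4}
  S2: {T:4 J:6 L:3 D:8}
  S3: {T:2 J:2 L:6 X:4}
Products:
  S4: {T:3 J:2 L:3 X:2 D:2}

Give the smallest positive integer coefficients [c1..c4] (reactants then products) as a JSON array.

Coefficients: [1, 1, 1, 4]

T: 1·6+1·4+1·2 = 12 | 4·3 = 12
J: 1·0+1·6+1·2 = 8 | 4·2 = 8
L: 1·3+1·3+1·6 = 12 | 4·3 = 12
X: 1·4+1·0+1·4 = 8 | 4·2 = 8
D: 1·0+1·8+1·0 = 8 | 4·2 = 8
gcd(1,1,1,4) = 1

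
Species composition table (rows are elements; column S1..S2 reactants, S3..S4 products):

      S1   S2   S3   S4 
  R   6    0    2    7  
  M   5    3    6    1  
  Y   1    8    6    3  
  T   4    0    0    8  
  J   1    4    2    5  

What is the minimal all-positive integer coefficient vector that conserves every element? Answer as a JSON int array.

R: 4·6+4·0 = 24 | 5·2+2·7 = 24
M: 4·5+4·3 = 32 | 5·6+2·1 = 32
Y: 4·1+4·8 = 36 | 5·6+2·3 = 36
T: 4·4+4·0 = 16 | 5·0+2·8 = 16
J: 4·1+4·4 = 20 | 5·2+2·5 = 20
gcd(4,4,5,2) = 1

Coefficients: [4, 4, 5, 2]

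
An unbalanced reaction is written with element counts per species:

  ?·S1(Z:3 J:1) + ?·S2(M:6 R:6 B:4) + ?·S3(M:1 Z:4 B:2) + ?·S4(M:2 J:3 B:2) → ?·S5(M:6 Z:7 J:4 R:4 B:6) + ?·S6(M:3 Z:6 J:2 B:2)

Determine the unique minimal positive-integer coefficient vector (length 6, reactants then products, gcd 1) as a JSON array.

Coefficients: [5, 2, 3, 3, 3, 1]

M: 5·0+2·6+3·1+3·2 = 21 | 3·6+1·3 = 21
Z: 5·3+2·0+3·4+3·0 = 27 | 3·7+1·6 = 27
J: 5·1+2·0+3·0+3·3 = 14 | 3·4+1·2 = 14
R: 5·0+2·6+3·0+3·0 = 12 | 3·4+1·0 = 12
B: 5·0+2·4+3·2+3·2 = 20 | 3·6+1·2 = 20
gcd(5,2,3,3,3,1) = 1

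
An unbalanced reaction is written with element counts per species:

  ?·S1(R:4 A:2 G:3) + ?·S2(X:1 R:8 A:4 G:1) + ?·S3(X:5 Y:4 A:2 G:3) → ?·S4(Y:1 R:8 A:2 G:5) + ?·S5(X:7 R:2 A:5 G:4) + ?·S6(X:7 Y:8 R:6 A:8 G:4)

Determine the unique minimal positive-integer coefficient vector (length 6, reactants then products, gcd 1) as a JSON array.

Coefficients: [6, 3, 5, 4, 2, 2]

X: 6·0+3·1+5·5 = 28 | 4·0+2·7+2·7 = 28
Y: 6·0+3·0+5·4 = 20 | 4·1+2·0+2·8 = 20
R: 6·4+3·8+5·0 = 48 | 4·8+2·2+2·6 = 48
A: 6·2+3·4+5·2 = 34 | 4·2+2·5+2·8 = 34
G: 6·3+3·1+5·3 = 36 | 4·5+2·4+2·4 = 36
gcd(6,3,5,4,2,2) = 1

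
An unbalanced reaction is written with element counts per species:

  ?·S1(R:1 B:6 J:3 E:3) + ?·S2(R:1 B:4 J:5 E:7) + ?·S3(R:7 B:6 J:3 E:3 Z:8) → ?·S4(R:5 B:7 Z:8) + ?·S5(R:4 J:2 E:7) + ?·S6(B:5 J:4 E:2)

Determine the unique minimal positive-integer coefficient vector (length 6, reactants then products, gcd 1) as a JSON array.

Coefficients: [3, 1, 2, 2, 2, 4]

R: 3·1+1·1+2·7 = 18 | 2·5+2·4+4·0 = 18
B: 3·6+1·4+2·6 = 34 | 2·7+2·0+4·5 = 34
J: 3·3+1·5+2·3 = 20 | 2·0+2·2+4·4 = 20
E: 3·3+1·7+2·3 = 22 | 2·0+2·7+4·2 = 22
Z: 3·0+1·0+2·8 = 16 | 2·8+2·0+4·0 = 16
gcd(3,1,2,2,2,4) = 1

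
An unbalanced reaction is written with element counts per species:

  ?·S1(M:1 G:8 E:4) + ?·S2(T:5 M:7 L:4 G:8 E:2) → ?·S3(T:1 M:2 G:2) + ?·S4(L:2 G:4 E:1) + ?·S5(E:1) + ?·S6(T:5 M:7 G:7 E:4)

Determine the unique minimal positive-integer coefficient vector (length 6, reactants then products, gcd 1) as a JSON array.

T: 3·0+3·5 = 15 | 5·1+6·0+4·0+2·5 = 15
M: 3·1+3·7 = 24 | 5·2+6·0+4·0+2·7 = 24
L: 3·0+3·4 = 12 | 5·0+6·2+4·0+2·0 = 12
G: 3·8+3·8 = 48 | 5·2+6·4+4·0+2·7 = 48
E: 3·4+3·2 = 18 | 5·0+6·1+4·1+2·4 = 18
gcd(3,3,5,6,4,2) = 1

Coefficients: [3, 3, 5, 6, 4, 2]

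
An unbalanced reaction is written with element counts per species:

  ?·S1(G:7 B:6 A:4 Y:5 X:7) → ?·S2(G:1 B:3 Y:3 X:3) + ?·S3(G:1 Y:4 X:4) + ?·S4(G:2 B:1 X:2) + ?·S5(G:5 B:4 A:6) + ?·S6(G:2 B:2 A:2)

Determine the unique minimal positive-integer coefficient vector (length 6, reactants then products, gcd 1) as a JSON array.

G: 5·7 = 35 | 3·1+4·1+5·2+2·5+4·2 = 35
B: 5·6 = 30 | 3·3+4·0+5·1+2·4+4·2 = 30
A: 5·4 = 20 | 3·0+4·0+5·0+2·6+4·2 = 20
Y: 5·5 = 25 | 3·3+4·4+5·0+2·0+4·0 = 25
X: 5·7 = 35 | 3·3+4·4+5·2+2·0+4·0 = 35
gcd(5,3,4,5,2,4) = 1

Coefficients: [5, 3, 4, 5, 2, 4]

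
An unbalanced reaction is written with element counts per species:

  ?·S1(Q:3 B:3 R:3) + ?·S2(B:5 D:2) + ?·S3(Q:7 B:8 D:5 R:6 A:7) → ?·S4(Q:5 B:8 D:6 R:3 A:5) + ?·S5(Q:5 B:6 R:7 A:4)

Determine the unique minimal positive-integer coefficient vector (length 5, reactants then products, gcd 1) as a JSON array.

Coefficients: [1, 3, 6, 6, 3]

Q: 1·3+3·0+6·7 = 45 | 6·5+3·5 = 45
B: 1·3+3·5+6·8 = 66 | 6·8+3·6 = 66
D: 1·0+3·2+6·5 = 36 | 6·6+3·0 = 36
R: 1·3+3·0+6·6 = 39 | 6·3+3·7 = 39
A: 1·0+3·0+6·7 = 42 | 6·5+3·4 = 42
gcd(1,3,6,6,3) = 1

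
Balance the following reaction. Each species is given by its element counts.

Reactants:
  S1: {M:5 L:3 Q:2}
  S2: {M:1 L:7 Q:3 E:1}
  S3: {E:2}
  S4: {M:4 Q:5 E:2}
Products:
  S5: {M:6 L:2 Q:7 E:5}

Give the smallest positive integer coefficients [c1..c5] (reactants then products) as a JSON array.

M: 1·5+1·1+6·0+6·4 = 30 | 5·6 = 30
L: 1·3+1·7+6·0+6·0 = 10 | 5·2 = 10
Q: 1·2+1·3+6·0+6·5 = 35 | 5·7 = 35
E: 1·0+1·1+6·2+6·2 = 25 | 5·5 = 25
gcd(1,1,6,6,5) = 1

Coefficients: [1, 1, 6, 6, 5]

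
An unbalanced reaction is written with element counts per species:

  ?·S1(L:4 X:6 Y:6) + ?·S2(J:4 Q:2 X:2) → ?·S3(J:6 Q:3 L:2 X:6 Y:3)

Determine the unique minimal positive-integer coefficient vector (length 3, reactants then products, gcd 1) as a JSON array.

Coefficients: [1, 3, 2]

J: 1·0+3·4 = 12 | 2·6 = 12
Q: 1·0+3·2 = 6 | 2·3 = 6
L: 1·4+3·0 = 4 | 2·2 = 4
X: 1·6+3·2 = 12 | 2·6 = 12
Y: 1·6+3·0 = 6 | 2·3 = 6
gcd(1,3,2) = 1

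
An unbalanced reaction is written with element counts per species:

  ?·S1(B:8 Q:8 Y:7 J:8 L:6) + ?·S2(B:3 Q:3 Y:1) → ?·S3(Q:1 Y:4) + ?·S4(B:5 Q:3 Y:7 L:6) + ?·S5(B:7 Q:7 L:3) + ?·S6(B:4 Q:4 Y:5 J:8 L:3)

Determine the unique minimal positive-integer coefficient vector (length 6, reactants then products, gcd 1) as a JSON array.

Coefficients: [6, 3, 2, 1, 4, 6]

B: 6·8+3·3 = 57 | 2·0+1·5+4·7+6·4 = 57
Q: 6·8+3·3 = 57 | 2·1+1·3+4·7+6·4 = 57
Y: 6·7+3·1 = 45 | 2·4+1·7+4·0+6·5 = 45
J: 6·8+3·0 = 48 | 2·0+1·0+4·0+6·8 = 48
L: 6·6+3·0 = 36 | 2·0+1·6+4·3+6·3 = 36
gcd(6,3,2,1,4,6) = 1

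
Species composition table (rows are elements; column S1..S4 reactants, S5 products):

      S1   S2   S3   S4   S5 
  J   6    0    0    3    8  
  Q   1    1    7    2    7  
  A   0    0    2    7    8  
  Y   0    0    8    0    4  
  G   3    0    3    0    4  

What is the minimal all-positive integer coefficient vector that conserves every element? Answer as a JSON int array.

Coefficients: [5, 4, 3, 6, 6]

J: 5·6+4·0+3·0+6·3 = 48 | 6·8 = 48
Q: 5·1+4·1+3·7+6·2 = 42 | 6·7 = 42
A: 5·0+4·0+3·2+6·7 = 48 | 6·8 = 48
Y: 5·0+4·0+3·8+6·0 = 24 | 6·4 = 24
G: 5·3+4·0+3·3+6·0 = 24 | 6·4 = 24
gcd(5,4,3,6,6) = 1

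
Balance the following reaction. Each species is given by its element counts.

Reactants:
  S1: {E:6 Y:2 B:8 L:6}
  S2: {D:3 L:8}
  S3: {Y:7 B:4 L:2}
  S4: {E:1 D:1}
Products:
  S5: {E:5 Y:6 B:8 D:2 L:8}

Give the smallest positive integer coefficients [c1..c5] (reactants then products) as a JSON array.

E: 2·6+1·0+2·0+3·1 = 15 | 3·5 = 15
Y: 2·2+1·0+2·7+3·0 = 18 | 3·6 = 18
B: 2·8+1·0+2·4+3·0 = 24 | 3·8 = 24
D: 2·0+1·3+2·0+3·1 = 6 | 3·2 = 6
L: 2·6+1·8+2·2+3·0 = 24 | 3·8 = 24
gcd(2,1,2,3,3) = 1

Coefficients: [2, 1, 2, 3, 3]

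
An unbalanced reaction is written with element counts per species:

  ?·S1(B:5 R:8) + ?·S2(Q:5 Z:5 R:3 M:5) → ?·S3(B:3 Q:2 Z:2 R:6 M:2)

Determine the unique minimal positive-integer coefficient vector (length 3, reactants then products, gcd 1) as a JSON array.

B: 3·5+2·0 = 15 | 5·3 = 15
Q: 3·0+2·5 = 10 | 5·2 = 10
Z: 3·0+2·5 = 10 | 5·2 = 10
R: 3·8+2·3 = 30 | 5·6 = 30
M: 3·0+2·5 = 10 | 5·2 = 10
gcd(3,2,5) = 1

Coefficients: [3, 2, 5]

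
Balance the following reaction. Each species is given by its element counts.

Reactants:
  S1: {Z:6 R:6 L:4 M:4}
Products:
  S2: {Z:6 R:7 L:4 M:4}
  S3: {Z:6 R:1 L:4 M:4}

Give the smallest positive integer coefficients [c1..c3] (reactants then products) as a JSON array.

Coefficients: [6, 5, 1]

Z: 6·6 = 36 | 5·6+1·6 = 36
R: 6·6 = 36 | 5·7+1·1 = 36
L: 6·4 = 24 | 5·4+1·4 = 24
M: 6·4 = 24 | 5·4+1·4 = 24
gcd(6,5,1) = 1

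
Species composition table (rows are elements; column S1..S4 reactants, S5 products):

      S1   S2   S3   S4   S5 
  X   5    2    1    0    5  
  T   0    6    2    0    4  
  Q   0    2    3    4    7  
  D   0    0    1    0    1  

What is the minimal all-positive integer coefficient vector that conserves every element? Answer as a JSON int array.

Coefficients: [4, 2, 6, 5, 6]

X: 4·5+2·2+6·1+5·0 = 30 | 6·5 = 30
T: 4·0+2·6+6·2+5·0 = 24 | 6·4 = 24
Q: 4·0+2·2+6·3+5·4 = 42 | 6·7 = 42
D: 4·0+2·0+6·1+5·0 = 6 | 6·1 = 6
gcd(4,2,6,5,6) = 1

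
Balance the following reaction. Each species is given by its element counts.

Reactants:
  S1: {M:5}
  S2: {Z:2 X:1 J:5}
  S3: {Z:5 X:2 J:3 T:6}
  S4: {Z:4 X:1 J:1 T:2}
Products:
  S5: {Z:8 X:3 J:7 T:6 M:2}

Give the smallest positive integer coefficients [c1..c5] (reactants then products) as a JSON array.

Coefficients: [2, 4, 4, 3, 5]

Z: 2·0+4·2+4·5+3·4 = 40 | 5·8 = 40
X: 2·0+4·1+4·2+3·1 = 15 | 5·3 = 15
J: 2·0+4·5+4·3+3·1 = 35 | 5·7 = 35
T: 2·0+4·0+4·6+3·2 = 30 | 5·6 = 30
M: 2·5+4·0+4·0+3·0 = 10 | 5·2 = 10
gcd(2,4,4,3,5) = 1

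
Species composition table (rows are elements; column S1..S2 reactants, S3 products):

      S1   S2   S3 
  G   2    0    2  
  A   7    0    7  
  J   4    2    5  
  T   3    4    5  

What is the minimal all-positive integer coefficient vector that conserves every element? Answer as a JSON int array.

G: 2·2+1·0 = 4 | 2·2 = 4
A: 2·7+1·0 = 14 | 2·7 = 14
J: 2·4+1·2 = 10 | 2·5 = 10
T: 2·3+1·4 = 10 | 2·5 = 10
gcd(2,1,2) = 1

Coefficients: [2, 1, 2]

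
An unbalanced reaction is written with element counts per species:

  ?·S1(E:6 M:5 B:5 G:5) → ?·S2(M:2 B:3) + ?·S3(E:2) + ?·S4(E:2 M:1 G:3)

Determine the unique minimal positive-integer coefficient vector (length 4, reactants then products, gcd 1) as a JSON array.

E: 3·6 = 18 | 5·0+4·2+5·2 = 18
M: 3·5 = 15 | 5·2+4·0+5·1 = 15
B: 3·5 = 15 | 5·3+4·0+5·0 = 15
G: 3·5 = 15 | 5·0+4·0+5·3 = 15
gcd(3,5,4,5) = 1

Coefficients: [3, 5, 4, 5]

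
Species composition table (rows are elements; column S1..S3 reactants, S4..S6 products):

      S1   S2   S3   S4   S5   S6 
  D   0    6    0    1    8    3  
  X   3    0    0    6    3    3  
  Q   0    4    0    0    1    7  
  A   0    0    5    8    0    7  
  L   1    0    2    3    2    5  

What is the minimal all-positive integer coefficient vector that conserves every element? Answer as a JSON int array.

D: 4·0+2·6+3·0 = 12 | 1·1+1·8+1·3 = 12
X: 4·3+2·0+3·0 = 12 | 1·6+1·3+1·3 = 12
Q: 4·0+2·4+3·0 = 8 | 1·0+1·1+1·7 = 8
A: 4·0+2·0+3·5 = 15 | 1·8+1·0+1·7 = 15
L: 4·1+2·0+3·2 = 10 | 1·3+1·2+1·5 = 10
gcd(4,2,3,1,1,1) = 1

Coefficients: [4, 2, 3, 1, 1, 1]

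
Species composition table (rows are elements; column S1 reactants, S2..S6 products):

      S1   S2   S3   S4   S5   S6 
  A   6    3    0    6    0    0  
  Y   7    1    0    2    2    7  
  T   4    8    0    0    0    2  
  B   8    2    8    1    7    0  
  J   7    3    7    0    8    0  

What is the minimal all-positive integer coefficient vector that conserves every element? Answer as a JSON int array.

Coefficients: [6, 2, 4, 5, 1, 4]

A: 6·6 = 36 | 2·3+4·0+5·6+1·0+4·0 = 36
Y: 6·7 = 42 | 2·1+4·0+5·2+1·2+4·7 = 42
T: 6·4 = 24 | 2·8+4·0+5·0+1·0+4·2 = 24
B: 6·8 = 48 | 2·2+4·8+5·1+1·7+4·0 = 48
J: 6·7 = 42 | 2·3+4·7+5·0+1·8+4·0 = 42
gcd(6,2,4,5,1,4) = 1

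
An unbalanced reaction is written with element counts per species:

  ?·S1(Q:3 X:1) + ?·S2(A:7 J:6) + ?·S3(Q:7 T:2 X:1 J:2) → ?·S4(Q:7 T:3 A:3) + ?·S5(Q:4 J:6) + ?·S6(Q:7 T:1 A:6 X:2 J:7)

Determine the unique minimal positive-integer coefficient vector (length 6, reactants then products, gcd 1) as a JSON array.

Q: 6·3+6·0+6·7 = 60 | 2·7+1·4+6·7 = 60
T: 6·0+6·0+6·2 = 12 | 2·3+1·0+6·1 = 12
A: 6·0+6·7+6·0 = 42 | 2·3+1·0+6·6 = 42
X: 6·1+6·0+6·1 = 12 | 2·0+1·0+6·2 = 12
J: 6·0+6·6+6·2 = 48 | 2·0+1·6+6·7 = 48
gcd(6,6,6,2,1,6) = 1

Coefficients: [6, 6, 6, 2, 1, 6]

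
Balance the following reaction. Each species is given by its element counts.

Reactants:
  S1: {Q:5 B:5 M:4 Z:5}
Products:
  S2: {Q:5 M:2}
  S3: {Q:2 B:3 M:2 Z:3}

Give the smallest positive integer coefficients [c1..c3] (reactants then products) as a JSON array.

Q: 3·5 = 15 | 1·5+5·2 = 15
B: 3·5 = 15 | 1·0+5·3 = 15
M: 3·4 = 12 | 1·2+5·2 = 12
Z: 3·5 = 15 | 1·0+5·3 = 15
gcd(3,1,5) = 1

Coefficients: [3, 1, 5]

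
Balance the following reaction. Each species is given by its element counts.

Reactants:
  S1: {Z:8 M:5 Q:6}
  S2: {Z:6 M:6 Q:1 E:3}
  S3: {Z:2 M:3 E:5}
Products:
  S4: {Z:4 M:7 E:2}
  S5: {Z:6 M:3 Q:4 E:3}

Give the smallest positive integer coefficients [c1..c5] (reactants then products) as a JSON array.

Z: 3·8+2·6+3·2 = 42 | 3·4+5·6 = 42
M: 3·5+2·6+3·3 = 36 | 3·7+5·3 = 36
Q: 3·6+2·1+3·0 = 20 | 3·0+5·4 = 20
E: 3·0+2·3+3·5 = 21 | 3·2+5·3 = 21
gcd(3,2,3,3,5) = 1

Coefficients: [3, 2, 3, 3, 5]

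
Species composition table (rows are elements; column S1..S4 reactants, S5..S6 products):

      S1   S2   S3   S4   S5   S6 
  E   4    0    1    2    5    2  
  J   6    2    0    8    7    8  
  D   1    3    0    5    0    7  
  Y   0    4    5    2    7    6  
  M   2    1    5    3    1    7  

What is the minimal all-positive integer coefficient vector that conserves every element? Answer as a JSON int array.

E: 2·4+5·0+4·1+5·2 = 22 | 2·5+6·2 = 22
J: 2·6+5·2+4·0+5·8 = 62 | 2·7+6·8 = 62
D: 2·1+5·3+4·0+5·5 = 42 | 2·0+6·7 = 42
Y: 2·0+5·4+4·5+5·2 = 50 | 2·7+6·6 = 50
M: 2·2+5·1+4·5+5·3 = 44 | 2·1+6·7 = 44
gcd(2,5,4,5,2,6) = 1

Coefficients: [2, 5, 4, 5, 2, 6]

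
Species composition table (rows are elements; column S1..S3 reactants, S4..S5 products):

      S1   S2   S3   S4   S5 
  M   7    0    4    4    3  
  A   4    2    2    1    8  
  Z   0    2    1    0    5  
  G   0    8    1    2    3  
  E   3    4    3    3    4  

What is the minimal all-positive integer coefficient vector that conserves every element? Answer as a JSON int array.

M: 1·7+1·0+3·4 = 19 | 4·4+1·3 = 19
A: 1·4+1·2+3·2 = 12 | 4·1+1·8 = 12
Z: 1·0+1·2+3·1 = 5 | 4·0+1·5 = 5
G: 1·0+1·8+3·1 = 11 | 4·2+1·3 = 11
E: 1·3+1·4+3·3 = 16 | 4·3+1·4 = 16
gcd(1,1,3,4,1) = 1

Coefficients: [1, 1, 3, 4, 1]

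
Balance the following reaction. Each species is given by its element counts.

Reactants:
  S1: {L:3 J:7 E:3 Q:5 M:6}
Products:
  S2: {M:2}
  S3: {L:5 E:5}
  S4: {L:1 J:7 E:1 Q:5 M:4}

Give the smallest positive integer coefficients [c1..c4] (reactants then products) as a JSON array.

Coefficients: [5, 5, 2, 5]

L: 5·3 = 15 | 5·0+2·5+5·1 = 15
J: 5·7 = 35 | 5·0+2·0+5·7 = 35
E: 5·3 = 15 | 5·0+2·5+5·1 = 15
Q: 5·5 = 25 | 5·0+2·0+5·5 = 25
M: 5·6 = 30 | 5·2+2·0+5·4 = 30
gcd(5,5,2,5) = 1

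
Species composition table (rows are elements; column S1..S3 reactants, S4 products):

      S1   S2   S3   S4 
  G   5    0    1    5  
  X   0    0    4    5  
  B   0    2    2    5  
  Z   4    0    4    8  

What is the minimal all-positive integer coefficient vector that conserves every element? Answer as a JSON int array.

G: 3·5+5·0+5·1 = 20 | 4·5 = 20
X: 3·0+5·0+5·4 = 20 | 4·5 = 20
B: 3·0+5·2+5·2 = 20 | 4·5 = 20
Z: 3·4+5·0+5·4 = 32 | 4·8 = 32
gcd(3,5,5,4) = 1

Coefficients: [3, 5, 5, 4]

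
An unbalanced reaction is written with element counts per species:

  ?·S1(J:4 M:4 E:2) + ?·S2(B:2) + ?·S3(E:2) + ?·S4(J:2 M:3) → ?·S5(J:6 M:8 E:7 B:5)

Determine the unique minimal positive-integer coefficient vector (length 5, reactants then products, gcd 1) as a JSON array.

J: 1·4+5·0+6·0+4·2 = 12 | 2·6 = 12
M: 1·4+5·0+6·0+4·3 = 16 | 2·8 = 16
E: 1·2+5·0+6·2+4·0 = 14 | 2·7 = 14
B: 1·0+5·2+6·0+4·0 = 10 | 2·5 = 10
gcd(1,5,6,4,2) = 1

Coefficients: [1, 5, 6, 4, 2]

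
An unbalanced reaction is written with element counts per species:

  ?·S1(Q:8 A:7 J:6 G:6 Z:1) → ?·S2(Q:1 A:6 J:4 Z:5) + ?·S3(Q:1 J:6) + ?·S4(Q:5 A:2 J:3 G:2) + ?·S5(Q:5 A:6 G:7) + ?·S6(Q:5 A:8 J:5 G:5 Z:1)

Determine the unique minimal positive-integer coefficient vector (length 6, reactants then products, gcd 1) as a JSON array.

Coefficients: [6, 1, 2, 5, 3, 1]

Q: 6·8 = 48 | 1·1+2·1+5·5+3·5+1·5 = 48
A: 6·7 = 42 | 1·6+2·0+5·2+3·6+1·8 = 42
J: 6·6 = 36 | 1·4+2·6+5·3+3·0+1·5 = 36
G: 6·6 = 36 | 1·0+2·0+5·2+3·7+1·5 = 36
Z: 6·1 = 6 | 1·5+2·0+5·0+3·0+1·1 = 6
gcd(6,1,2,5,3,1) = 1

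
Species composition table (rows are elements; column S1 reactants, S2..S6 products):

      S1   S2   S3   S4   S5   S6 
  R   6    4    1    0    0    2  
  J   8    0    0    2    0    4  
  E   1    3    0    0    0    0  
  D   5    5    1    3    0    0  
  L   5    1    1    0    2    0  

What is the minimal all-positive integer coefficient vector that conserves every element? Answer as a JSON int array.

R: 3·6 = 18 | 1·4+4·1+2·0+5·0+5·2 = 18
J: 3·8 = 24 | 1·0+4·0+2·2+5·0+5·4 = 24
E: 3·1 = 3 | 1·3+4·0+2·0+5·0+5·0 = 3
D: 3·5 = 15 | 1·5+4·1+2·3+5·0+5·0 = 15
L: 3·5 = 15 | 1·1+4·1+2·0+5·2+5·0 = 15
gcd(3,1,4,2,5,5) = 1

Coefficients: [3, 1, 4, 2, 5, 5]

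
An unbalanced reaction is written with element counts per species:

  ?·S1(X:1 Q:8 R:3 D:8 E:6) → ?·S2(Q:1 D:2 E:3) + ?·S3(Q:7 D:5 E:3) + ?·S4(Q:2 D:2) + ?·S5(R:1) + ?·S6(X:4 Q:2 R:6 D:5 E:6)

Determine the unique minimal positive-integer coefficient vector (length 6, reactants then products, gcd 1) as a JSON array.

Coefficients: [4, 3, 3, 3, 6, 1]

X: 4·1 = 4 | 3·0+3·0+3·0+6·0+1·4 = 4
Q: 4·8 = 32 | 3·1+3·7+3·2+6·0+1·2 = 32
R: 4·3 = 12 | 3·0+3·0+3·0+6·1+1·6 = 12
D: 4·8 = 32 | 3·2+3·5+3·2+6·0+1·5 = 32
E: 4·6 = 24 | 3·3+3·3+3·0+6·0+1·6 = 24
gcd(4,3,3,3,6,1) = 1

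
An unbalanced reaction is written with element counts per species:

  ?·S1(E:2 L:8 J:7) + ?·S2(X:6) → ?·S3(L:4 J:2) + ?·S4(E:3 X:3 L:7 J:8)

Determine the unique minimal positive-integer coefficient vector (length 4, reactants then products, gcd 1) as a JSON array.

Coefficients: [6, 2, 5, 4]

E: 6·2+2·0 = 12 | 5·0+4·3 = 12
X: 6·0+2·6 = 12 | 5·0+4·3 = 12
L: 6·8+2·0 = 48 | 5·4+4·7 = 48
J: 6·7+2·0 = 42 | 5·2+4·8 = 42
gcd(6,2,5,4) = 1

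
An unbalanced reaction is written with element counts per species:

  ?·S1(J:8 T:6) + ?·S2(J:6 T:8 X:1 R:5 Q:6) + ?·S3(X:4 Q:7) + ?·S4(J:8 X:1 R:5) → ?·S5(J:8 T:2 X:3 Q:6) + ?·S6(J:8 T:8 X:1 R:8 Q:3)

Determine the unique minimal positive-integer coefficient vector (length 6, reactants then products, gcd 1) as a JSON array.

Coefficients: [3, 4, 3, 4, 5, 5]

J: 3·8+4·6+3·0+4·8 = 80 | 5·8+5·8 = 80
T: 3·6+4·8+3·0+4·0 = 50 | 5·2+5·8 = 50
X: 3·0+4·1+3·4+4·1 = 20 | 5·3+5·1 = 20
R: 3·0+4·5+3·0+4·5 = 40 | 5·0+5·8 = 40
Q: 3·0+4·6+3·7+4·0 = 45 | 5·6+5·3 = 45
gcd(3,4,3,4,5,5) = 1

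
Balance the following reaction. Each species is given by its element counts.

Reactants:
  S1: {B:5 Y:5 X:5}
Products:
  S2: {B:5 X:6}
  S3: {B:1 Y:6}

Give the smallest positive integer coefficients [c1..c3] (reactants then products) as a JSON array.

B: 6·5 = 30 | 5·5+5·1 = 30
Y: 6·5 = 30 | 5·0+5·6 = 30
X: 6·5 = 30 | 5·6+5·0 = 30
gcd(6,5,5) = 1

Coefficients: [6, 5, 5]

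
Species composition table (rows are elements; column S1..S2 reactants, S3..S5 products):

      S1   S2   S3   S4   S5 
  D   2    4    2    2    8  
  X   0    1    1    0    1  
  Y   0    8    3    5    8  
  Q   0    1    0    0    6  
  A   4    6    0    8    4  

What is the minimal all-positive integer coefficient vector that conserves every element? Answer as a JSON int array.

Coefficients: [2, 6, 5, 5, 1]

D: 2·2+6·4 = 28 | 5·2+5·2+1·8 = 28
X: 2·0+6·1 = 6 | 5·1+5·0+1·1 = 6
Y: 2·0+6·8 = 48 | 5·3+5·5+1·8 = 48
Q: 2·0+6·1 = 6 | 5·0+5·0+1·6 = 6
A: 2·4+6·6 = 44 | 5·0+5·8+1·4 = 44
gcd(2,6,5,5,1) = 1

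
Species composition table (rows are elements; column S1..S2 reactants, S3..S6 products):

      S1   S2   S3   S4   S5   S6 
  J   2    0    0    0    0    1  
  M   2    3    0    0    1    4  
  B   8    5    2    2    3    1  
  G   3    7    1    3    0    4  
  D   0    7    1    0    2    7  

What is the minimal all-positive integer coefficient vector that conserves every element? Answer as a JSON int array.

J: 1·2+3·0 = 2 | 1·0+5·0+3·0+2·1 = 2
M: 1·2+3·3 = 11 | 1·0+5·0+3·1+2·4 = 11
B: 1·8+3·5 = 23 | 1·2+5·2+3·3+2·1 = 23
G: 1·3+3·7 = 24 | 1·1+5·3+3·0+2·4 = 24
D: 1·0+3·7 = 21 | 1·1+5·0+3·2+2·7 = 21
gcd(1,3,1,5,3,2) = 1

Coefficients: [1, 3, 1, 5, 3, 2]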